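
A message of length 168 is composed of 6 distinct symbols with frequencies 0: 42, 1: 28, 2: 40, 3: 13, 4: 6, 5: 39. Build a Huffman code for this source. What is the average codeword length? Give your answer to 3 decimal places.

2.393 bits/symbol

Probabilities are the counts divided by 168.
Repeatedly combine the two least-probable nodes; the expected code length is the sum of the merged weights.
merge 1/28 + 13/168 → 19/168
merge 19/168 + 1/6 → 47/168
merge 13/56 + 5/21 → 79/168
merge 1/4 + 47/168 → 89/168
merge 79/168 + 89/168 → 1
L = 19/168 + 47/168 + 79/168 + 89/168 + 1 = 67/28 ≈ 2.393 bits/symbol.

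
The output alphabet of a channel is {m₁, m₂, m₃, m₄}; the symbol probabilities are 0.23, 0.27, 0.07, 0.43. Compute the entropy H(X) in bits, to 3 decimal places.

H = −Σ pᵢ log₂ pᵢ.
−0.23·log₂(0.23) = 0.4877
−0.27·log₂(0.27) = 0.5100
−0.07·log₂(0.07) = 0.2686
−0.43·log₂(0.43) = 0.5236
Sum ≈ 1.7898 → 1.790 bits.

1.790 bits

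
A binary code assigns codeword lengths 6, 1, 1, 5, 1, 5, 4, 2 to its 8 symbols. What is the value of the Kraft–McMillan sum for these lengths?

1.890625

With common denominator 2^6 = 64: Σ 2^(−ℓᵢ) = 1/64 + 32/64 + 32/64 + 2/64 + 32/64 + 2/64 + 4/64 + 16/64 = 121/64 = 1.890625.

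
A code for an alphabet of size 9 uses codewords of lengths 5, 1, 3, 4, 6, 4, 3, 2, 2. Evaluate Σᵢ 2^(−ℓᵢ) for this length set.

With common denominator 2^6 = 64: Σ 2^(−ℓᵢ) = 2/64 + 32/64 + 8/64 + 4/64 + 1/64 + 4/64 + 8/64 + 16/64 + 16/64 = 91/64 = 1.421875.

1.421875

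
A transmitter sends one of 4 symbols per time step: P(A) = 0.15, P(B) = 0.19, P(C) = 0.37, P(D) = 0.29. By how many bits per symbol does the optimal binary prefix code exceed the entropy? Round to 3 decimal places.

0.056 bits

Entropy H = −Σ p log₂ p ≈ 1.9144 bits.
Huffman merges: 3/20+19/100→17/50; 29/100+17/50→63/100; 37/100+63/100→1. L = 197/100 ≈ 1.9700.
L − H = 1.9700 − 1.9144 = 0.056 bits.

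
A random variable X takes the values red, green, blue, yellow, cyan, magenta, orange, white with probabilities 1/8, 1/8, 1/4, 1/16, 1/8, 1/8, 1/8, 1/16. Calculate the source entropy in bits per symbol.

2.875 bits

Each probability is a power of 1/2, so log₂(1/p) is an integer.
H = Σ p·log₂(1/p) = 1/8·3 + 1/8·3 + 1/4·2 + 1/16·4 + 1/8·3 + 1/8·3 + 1/8·3 + 1/16·4 = 2.875 bits.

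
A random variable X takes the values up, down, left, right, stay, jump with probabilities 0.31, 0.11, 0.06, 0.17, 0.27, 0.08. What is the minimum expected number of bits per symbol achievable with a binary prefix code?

2.39 bits/symbol

Repeatedly combine the two least-probable nodes; the expected code length is the sum of the merged weights.
merge 3/50 + 2/25 → 7/50
merge 11/100 + 7/50 → 1/4
merge 17/100 + 1/4 → 21/50
merge 27/100 + 31/100 → 29/50
merge 21/50 + 29/50 → 1
L = 7/50 + 1/4 + 21/50 + 29/50 + 1 = 239/100 = 2.39 bits/symbol.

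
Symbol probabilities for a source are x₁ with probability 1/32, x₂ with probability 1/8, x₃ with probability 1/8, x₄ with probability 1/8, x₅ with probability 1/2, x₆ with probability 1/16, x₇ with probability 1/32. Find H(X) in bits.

Each probability is a power of 1/2, so log₂(1/p) is an integer.
H = Σ p·log₂(1/p) = 1/32·5 + 1/8·3 + 1/8·3 + 1/8·3 + 1/2·1 + 1/16·4 + 1/32·5 = 2.1875 bits.

2.1875 bits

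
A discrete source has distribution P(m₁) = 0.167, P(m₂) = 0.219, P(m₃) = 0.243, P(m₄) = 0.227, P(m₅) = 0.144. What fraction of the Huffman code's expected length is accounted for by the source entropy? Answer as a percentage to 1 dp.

Entropy H = −Σ p log₂ p ≈ 2.2952 bits.
Huffman merges: 18/125+167/1000→311/1000; 219/1000+227/1000→223/500; 243/1000+311/1000→277/500; 223/500+277/500→1. L = 2311/1000 ≈ 2.3110.
Efficiency = H/L = 2.2952/2.3110 = 99.3%.

99.3%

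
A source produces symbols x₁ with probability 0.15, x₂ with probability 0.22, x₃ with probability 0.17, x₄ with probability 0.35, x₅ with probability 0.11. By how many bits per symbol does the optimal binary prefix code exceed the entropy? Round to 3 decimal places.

Entropy H = −Σ p log₂ p ≈ 2.2061 bits.
Huffman merges: 11/100+3/20→13/50; 17/100+11/50→39/100; 13/50+7/20→61/100; 39/100+61/100→1. L = 113/50 ≈ 2.2600.
L − H = 2.2600 − 2.2061 = 0.054 bits.

0.054 bits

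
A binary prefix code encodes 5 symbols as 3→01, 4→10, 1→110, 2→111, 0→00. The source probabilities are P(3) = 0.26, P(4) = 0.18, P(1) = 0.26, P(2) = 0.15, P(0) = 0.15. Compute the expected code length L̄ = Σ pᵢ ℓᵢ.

L̄ = Σ pᵢ·ℓᵢ = 0.26·2 + 0.18·2 + 0.26·3 + 0.15·3 + 0.15·2 = 2.41 bits/symbol.

2.41 bits/symbol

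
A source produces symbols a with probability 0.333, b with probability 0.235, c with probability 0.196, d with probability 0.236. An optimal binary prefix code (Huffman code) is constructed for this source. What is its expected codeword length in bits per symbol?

Repeatedly combine the two least-probable nodes; the expected code length is the sum of the merged weights.
merge 49/250 + 47/200 → 431/1000
merge 59/250 + 333/1000 → 569/1000
merge 431/1000 + 569/1000 → 1
L = 431/1000 + 569/1000 + 1 = 2 bits/symbol.

2 bits/symbol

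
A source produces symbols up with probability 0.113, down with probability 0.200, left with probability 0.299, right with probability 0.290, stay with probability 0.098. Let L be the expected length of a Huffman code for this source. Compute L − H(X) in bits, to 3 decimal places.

Entropy H = −Σ p log₂ p ≈ 2.1869 bits.
Huffman merges: 49/500+113/1000→211/1000; 1/5+211/1000→411/1000; 29/100+299/1000→589/1000; 411/1000+589/1000→1. L = 2211/1000 ≈ 2.2110.
L − H = 2.2110 − 2.1869 = 0.024 bits.

0.024 bits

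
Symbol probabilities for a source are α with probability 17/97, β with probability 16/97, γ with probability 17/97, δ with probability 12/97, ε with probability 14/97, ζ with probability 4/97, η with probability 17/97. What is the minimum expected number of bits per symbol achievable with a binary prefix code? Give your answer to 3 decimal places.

Repeatedly combine the two least-probable nodes; the expected code length is the sum of the merged weights.
merge 4/97 + 12/97 → 16/97
merge 14/97 + 16/97 → 30/97
merge 16/97 + 17/97 → 33/97
merge 17/97 + 17/97 → 34/97
merge 30/97 + 33/97 → 63/97
merge 34/97 + 63/97 → 1
L = 16/97 + 30/97 + 33/97 + 34/97 + 63/97 + 1 = 273/97 ≈ 2.814 bits/symbol.

2.814 bits/symbol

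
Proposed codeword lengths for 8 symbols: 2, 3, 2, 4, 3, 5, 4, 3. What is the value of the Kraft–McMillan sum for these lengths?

With common denominator 2^5 = 32: Σ 2^(−ℓᵢ) = 8/32 + 4/32 + 8/32 + 2/32 + 4/32 + 1/32 + 2/32 + 4/32 = 33/32 = 1.03125.

1.03125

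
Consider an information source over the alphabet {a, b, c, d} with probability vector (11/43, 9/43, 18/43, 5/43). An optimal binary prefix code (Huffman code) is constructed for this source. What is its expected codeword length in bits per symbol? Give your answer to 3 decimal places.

1.907 bits/symbol

Repeatedly combine the two least-probable nodes; the expected code length is the sum of the merged weights.
merge 5/43 + 9/43 → 14/43
merge 11/43 + 14/43 → 25/43
merge 18/43 + 25/43 → 1
L = 14/43 + 25/43 + 1 = 82/43 ≈ 1.907 bits/symbol.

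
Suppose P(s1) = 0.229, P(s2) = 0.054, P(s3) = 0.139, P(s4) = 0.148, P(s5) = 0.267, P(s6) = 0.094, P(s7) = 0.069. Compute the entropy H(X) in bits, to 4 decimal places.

H = −Σ pᵢ log₂ pᵢ.
−0.229·log₂(0.229) = 0.4870
−0.054·log₂(0.054) = 0.2274
−0.139·log₂(0.139) = 0.3957
−0.148·log₂(0.148) = 0.4079
−0.267·log₂(0.267) = 0.5087
−0.094·log₂(0.094) = 0.3207
−0.069·log₂(0.069) = 0.2662
Sum ≈ 2.6135 → 2.6135 bits.

2.6135 bits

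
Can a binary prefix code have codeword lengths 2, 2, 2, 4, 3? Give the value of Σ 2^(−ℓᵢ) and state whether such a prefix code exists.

0.9375; yes

With common denominator 2^4 = 16: Σ 2^(−ℓᵢ) = 4/16 + 4/16 + 4/16 + 1/16 + 2/16 = 15/16 = 0.9375.
Kraft's inequality requires Σ ≤ 1; here Σ = 0.9375 ≤ 1, so such a prefix code exists.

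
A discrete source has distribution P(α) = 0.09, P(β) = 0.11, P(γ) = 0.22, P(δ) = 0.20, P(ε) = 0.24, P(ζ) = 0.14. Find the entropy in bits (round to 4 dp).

H = −Σ pᵢ log₂ pᵢ.
−0.09·log₂(0.09) = 0.3127
−0.11·log₂(0.11) = 0.3503
−0.22·log₂(0.22) = 0.4806
−0.20·log₂(0.20) = 0.4644
−0.24·log₂(0.24) = 0.4941
−0.14·log₂(0.14) = 0.3971
Sum ≈ 2.4991 → 2.4991 bits.

2.4991 bits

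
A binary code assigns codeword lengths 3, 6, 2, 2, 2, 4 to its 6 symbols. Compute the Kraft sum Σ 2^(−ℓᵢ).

With common denominator 2^6 = 64: Σ 2^(−ℓᵢ) = 8/64 + 1/64 + 16/64 + 16/64 + 16/64 + 4/64 = 61/64 = 0.953125.

0.953125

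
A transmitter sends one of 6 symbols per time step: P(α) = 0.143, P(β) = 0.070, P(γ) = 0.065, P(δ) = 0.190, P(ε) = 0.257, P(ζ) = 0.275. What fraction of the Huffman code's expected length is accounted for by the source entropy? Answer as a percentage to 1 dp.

99.3%

Entropy H = −Σ p log₂ p ≈ 2.3973 bits.
Huffman merges: 13/200+7/100→27/200; 27/200+143/1000→139/500; 19/100+257/1000→447/1000; 11/40+139/500→553/1000; 447/1000+553/1000→1. L = 2413/1000 ≈ 2.4130.
Efficiency = H/L = 2.3973/2.4130 = 99.3%.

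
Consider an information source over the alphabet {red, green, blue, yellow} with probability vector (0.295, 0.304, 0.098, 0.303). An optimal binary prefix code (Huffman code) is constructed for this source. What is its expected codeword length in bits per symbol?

2 bits/symbol

Repeatedly combine the two least-probable nodes; the expected code length is the sum of the merged weights.
merge 49/500 + 59/200 → 393/1000
merge 303/1000 + 38/125 → 607/1000
merge 393/1000 + 607/1000 → 1
L = 393/1000 + 607/1000 + 1 = 2 bits/symbol.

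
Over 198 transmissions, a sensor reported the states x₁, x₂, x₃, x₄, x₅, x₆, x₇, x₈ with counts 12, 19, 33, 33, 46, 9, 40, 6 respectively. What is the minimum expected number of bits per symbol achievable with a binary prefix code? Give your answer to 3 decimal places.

2.778 bits/symbol

Probabilities are the counts divided by 198.
Repeatedly combine the two least-probable nodes; the expected code length is the sum of the merged weights.
merge 1/33 + 1/22 → 5/66
merge 2/33 + 5/66 → 3/22
merge 19/198 + 3/22 → 23/99
merge 1/6 + 1/6 → 1/3
merge 20/99 + 23/99 → 43/99
merge 23/99 + 1/3 → 56/99
merge 43/99 + 56/99 → 1
L = 5/66 + 3/22 + 23/99 + 1/3 + 43/99 + 56/99 + 1 = 25/9 ≈ 2.778 bits/symbol.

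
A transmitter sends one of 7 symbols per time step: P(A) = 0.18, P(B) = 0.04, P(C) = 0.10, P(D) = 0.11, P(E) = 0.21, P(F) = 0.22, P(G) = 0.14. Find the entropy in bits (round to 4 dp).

H = −Σ pᵢ log₂ pᵢ.
−0.18·log₂(0.18) = 0.4453
−0.04·log₂(0.04) = 0.1858
−0.10·log₂(0.10) = 0.3322
−0.11·log₂(0.11) = 0.3503
−0.21·log₂(0.21) = 0.4728
−0.22·log₂(0.22) = 0.4806
−0.14·log₂(0.14) = 0.3971
Sum ≈ 2.6640 → 2.6640 bits.

2.6640 bits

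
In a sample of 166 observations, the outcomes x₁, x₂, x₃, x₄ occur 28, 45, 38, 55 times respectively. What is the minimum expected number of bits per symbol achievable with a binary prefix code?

Probabilities are the counts divided by 166.
Repeatedly combine the two least-probable nodes; the expected code length is the sum of the merged weights.
merge 14/83 + 19/83 → 33/83
merge 45/166 + 55/166 → 50/83
merge 33/83 + 50/83 → 1
L = 33/83 + 50/83 + 1 = 2 bits/symbol.

2 bits/symbol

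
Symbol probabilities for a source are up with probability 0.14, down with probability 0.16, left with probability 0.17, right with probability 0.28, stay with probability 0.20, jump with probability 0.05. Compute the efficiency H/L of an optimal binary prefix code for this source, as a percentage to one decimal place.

Entropy H = −Σ p log₂ p ≈ 2.4494 bits.
Huffman merges: 1/20+7/50→19/100; 4/25+17/100→33/100; 19/100+1/5→39/100; 7/25+33/100→61/100; 39/100+61/100→1. L = 63/25 ≈ 2.5200.
Efficiency = H/L = 2.4494/2.5200 = 97.2%.

97.2%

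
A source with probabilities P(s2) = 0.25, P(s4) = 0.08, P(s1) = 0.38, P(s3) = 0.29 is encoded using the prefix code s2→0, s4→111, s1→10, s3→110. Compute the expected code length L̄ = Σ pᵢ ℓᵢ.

2.12 bits/symbol

L̄ = Σ pᵢ·ℓᵢ = 0.25·1 + 0.08·3 + 0.38·2 + 0.29·3 = 2.12 bits/symbol.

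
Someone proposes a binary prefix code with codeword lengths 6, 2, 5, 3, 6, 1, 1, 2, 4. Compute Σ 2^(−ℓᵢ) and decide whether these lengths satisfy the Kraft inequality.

1.75; no

With common denominator 2^6 = 64: Σ 2^(−ℓᵢ) = 1/64 + 16/64 + 2/64 + 8/64 + 1/64 + 32/64 + 32/64 + 16/64 + 4/64 = 112/64 = 1.75.
Kraft's inequality requires Σ ≤ 1; here Σ = 1.75 > 1, so no such prefix code exists.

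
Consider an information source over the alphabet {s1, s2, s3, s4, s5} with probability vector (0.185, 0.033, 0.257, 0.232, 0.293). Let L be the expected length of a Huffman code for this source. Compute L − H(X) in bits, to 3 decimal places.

0.094 bits

Entropy H = −Σ p log₂ p ≈ 2.1245 bits.
Huffman merges: 33/1000+37/200→109/500; 109/500+29/125→9/20; 257/1000+293/1000→11/20; 9/20+11/20→1. L = 1109/500 ≈ 2.2180.
L − H = 2.2180 − 2.1245 = 0.094 bits.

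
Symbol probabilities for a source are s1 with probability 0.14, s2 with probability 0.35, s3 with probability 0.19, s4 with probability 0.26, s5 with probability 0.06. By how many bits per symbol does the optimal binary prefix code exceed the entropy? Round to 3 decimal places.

Entropy H = −Σ p log₂ p ≈ 2.1313 bits.
Huffman merges: 3/50+7/50→1/5; 19/100+1/5→39/100; 13/50+7/20→61/100; 39/100+61/100→1. L = 11/5 ≈ 2.2000.
L − H = 2.2000 − 2.1313 = 0.069 bits.

0.069 bits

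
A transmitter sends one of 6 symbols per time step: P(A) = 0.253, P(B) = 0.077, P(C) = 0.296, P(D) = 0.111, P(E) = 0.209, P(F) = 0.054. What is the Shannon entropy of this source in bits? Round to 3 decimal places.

2.358 bits

H = −Σ pᵢ log₂ pᵢ.
−0.253·log₂(0.253) = 0.5016
−0.077·log₂(0.077) = 0.2848
−0.296·log₂(0.296) = 0.5199
−0.111·log₂(0.111) = 0.3520
−0.209·log₂(0.209) = 0.4720
−0.054·log₂(0.054) = 0.2274
Sum ≈ 2.3578 → 2.358 bits.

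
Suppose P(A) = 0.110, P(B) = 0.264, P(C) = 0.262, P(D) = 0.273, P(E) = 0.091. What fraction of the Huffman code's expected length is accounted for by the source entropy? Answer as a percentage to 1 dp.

99.5%

Entropy H = −Σ p log₂ p ≈ 2.1898 bits.
Huffman merges: 91/1000+11/100→201/1000; 201/1000+131/500→463/1000; 33/125+273/1000→537/1000; 463/1000+537/1000→1. L = 2201/1000 ≈ 2.2010.
Efficiency = H/L = 2.1898/2.2010 = 99.5%.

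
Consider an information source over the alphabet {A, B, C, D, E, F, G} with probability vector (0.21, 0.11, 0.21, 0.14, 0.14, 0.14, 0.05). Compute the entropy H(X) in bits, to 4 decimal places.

H = −Σ pᵢ log₂ pᵢ.
−0.21·log₂(0.21) = 0.4728
−0.11·log₂(0.11) = 0.3503
−0.21·log₂(0.21) = 0.4728
−0.14·log₂(0.14) = 0.3971
−0.14·log₂(0.14) = 0.3971
−0.14·log₂(0.14) = 0.3971
−0.05·log₂(0.05) = 0.2161
Sum ≈ 2.7034 → 2.7034 bits.

2.7034 bits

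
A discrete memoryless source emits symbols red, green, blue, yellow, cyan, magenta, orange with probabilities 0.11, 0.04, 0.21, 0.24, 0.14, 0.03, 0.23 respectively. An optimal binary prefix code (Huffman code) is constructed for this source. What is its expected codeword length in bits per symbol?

Repeatedly combine the two least-probable nodes; the expected code length is the sum of the merged weights.
merge 3/100 + 1/25 → 7/100
merge 7/100 + 11/100 → 9/50
merge 7/50 + 9/50 → 8/25
merge 21/100 + 23/100 → 11/25
merge 6/25 + 8/25 → 14/25
merge 11/25 + 14/25 → 1
L = 7/100 + 9/50 + 8/25 + 11/25 + 14/25 + 1 = 257/100 = 2.57 bits/symbol.

2.57 bits/symbol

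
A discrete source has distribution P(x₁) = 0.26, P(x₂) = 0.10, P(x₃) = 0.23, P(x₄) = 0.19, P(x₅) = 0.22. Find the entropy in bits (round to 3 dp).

H = −Σ pᵢ log₂ pᵢ.
−0.26·log₂(0.26) = 0.5053
−0.10·log₂(0.10) = 0.3322
−0.23·log₂(0.23) = 0.4877
−0.19·log₂(0.19) = 0.4552
−0.22·log₂(0.22) = 0.4806
Sum ≈ 2.2609 → 2.261 bits.

2.261 bits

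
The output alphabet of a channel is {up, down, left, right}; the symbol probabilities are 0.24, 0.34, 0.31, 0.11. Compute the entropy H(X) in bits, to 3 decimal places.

H = −Σ pᵢ log₂ pᵢ.
−0.24·log₂(0.24) = 0.4941
−0.34·log₂(0.34) = 0.5292
−0.31·log₂(0.31) = 0.5238
−0.11·log₂(0.11) = 0.3503
Sum ≈ 1.8974 → 1.897 bits.

1.897 bits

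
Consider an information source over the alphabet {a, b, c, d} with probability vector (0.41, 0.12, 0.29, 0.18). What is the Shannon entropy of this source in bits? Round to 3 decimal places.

H = −Σ pᵢ log₂ pᵢ.
−0.41·log₂(0.41) = 0.5274
−0.12·log₂(0.12) = 0.3671
−0.29·log₂(0.29) = 0.5179
−0.18·log₂(0.18) = 0.4453
Sum ≈ 1.8577 → 1.858 bits.

1.858 bits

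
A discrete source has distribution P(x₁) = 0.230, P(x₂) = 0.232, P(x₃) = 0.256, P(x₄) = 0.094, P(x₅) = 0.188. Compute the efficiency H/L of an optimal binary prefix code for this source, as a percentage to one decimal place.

98.8%

Entropy H = −Σ p log₂ p ≈ 2.2539 bits.
Huffman merges: 47/500+47/250→141/500; 23/100+29/125→231/500; 32/125+141/500→269/500; 231/500+269/500→1. L = 1141/500 ≈ 2.2820.
Efficiency = H/L = 2.2539/2.2820 = 98.8%.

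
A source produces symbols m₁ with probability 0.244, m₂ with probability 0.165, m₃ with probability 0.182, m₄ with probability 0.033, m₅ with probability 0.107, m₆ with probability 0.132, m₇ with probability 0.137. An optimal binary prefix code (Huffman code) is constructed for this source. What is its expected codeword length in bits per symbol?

2.714 bits/symbol

Repeatedly combine the two least-probable nodes; the expected code length is the sum of the merged weights.
merge 33/1000 + 107/1000 → 7/50
merge 33/250 + 137/1000 → 269/1000
merge 7/50 + 33/200 → 61/200
merge 91/500 + 61/250 → 213/500
merge 269/1000 + 61/200 → 287/500
merge 213/500 + 287/500 → 1
L = 7/50 + 269/1000 + 61/200 + 213/500 + 287/500 + 1 = 1357/500 = 2.714 bits/symbol.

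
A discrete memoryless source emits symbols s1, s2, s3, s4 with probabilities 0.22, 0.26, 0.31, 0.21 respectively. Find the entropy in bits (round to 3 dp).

H = −Σ pᵢ log₂ pᵢ.
−0.22·log₂(0.22) = 0.4806
−0.26·log₂(0.26) = 0.5053
−0.31·log₂(0.31) = 0.5238
−0.21·log₂(0.21) = 0.4728
Sum ≈ 1.9825 → 1.982 bits.

1.982 bits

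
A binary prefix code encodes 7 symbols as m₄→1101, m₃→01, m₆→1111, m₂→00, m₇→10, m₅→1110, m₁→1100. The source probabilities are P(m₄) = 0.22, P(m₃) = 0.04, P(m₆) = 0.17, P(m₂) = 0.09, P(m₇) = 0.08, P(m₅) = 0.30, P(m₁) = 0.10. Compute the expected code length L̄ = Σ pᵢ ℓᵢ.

L̄ = Σ pᵢ·ℓᵢ = 0.22·4 + 0.04·2 + 0.17·4 + 0.09·2 + 0.08·2 + 0.30·4 + 0.10·4 = 3.58 bits/symbol.

3.58 bits/symbol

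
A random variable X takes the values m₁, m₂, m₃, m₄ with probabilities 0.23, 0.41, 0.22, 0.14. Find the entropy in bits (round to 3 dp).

H = −Σ pᵢ log₂ pᵢ.
−0.23·log₂(0.23) = 0.4877
−0.41·log₂(0.41) = 0.5274
−0.22·log₂(0.22) = 0.4806
−0.14·log₂(0.14) = 0.3971
Sum ≈ 1.8927 → 1.893 bits.

1.893 bits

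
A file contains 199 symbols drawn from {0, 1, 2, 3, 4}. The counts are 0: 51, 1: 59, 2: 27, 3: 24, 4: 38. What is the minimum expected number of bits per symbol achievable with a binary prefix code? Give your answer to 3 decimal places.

2.256 bits/symbol

Probabilities are the counts divided by 199.
Repeatedly combine the two least-probable nodes; the expected code length is the sum of the merged weights.
merge 24/199 + 27/199 → 51/199
merge 38/199 + 51/199 → 89/199
merge 51/199 + 59/199 → 110/199
merge 89/199 + 110/199 → 1
L = 51/199 + 89/199 + 110/199 + 1 = 449/199 ≈ 2.256 bits/symbol.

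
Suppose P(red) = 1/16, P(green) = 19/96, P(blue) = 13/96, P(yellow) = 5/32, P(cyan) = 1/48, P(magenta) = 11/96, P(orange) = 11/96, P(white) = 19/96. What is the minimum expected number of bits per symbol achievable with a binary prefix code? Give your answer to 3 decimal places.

2.885 bits/symbol

Repeatedly combine the two least-probable nodes; the expected code length is the sum of the merged weights.
merge 1/48 + 1/16 → 1/12
merge 1/12 + 11/96 → 19/96
merge 11/96 + 13/96 → 1/4
merge 5/32 + 19/96 → 17/48
merge 19/96 + 19/96 → 19/48
merge 1/4 + 17/48 → 29/48
merge 19/48 + 29/48 → 1
L = 1/12 + 19/96 + 1/4 + 17/48 + 19/48 + 29/48 + 1 = 277/96 ≈ 2.885 bits/symbol.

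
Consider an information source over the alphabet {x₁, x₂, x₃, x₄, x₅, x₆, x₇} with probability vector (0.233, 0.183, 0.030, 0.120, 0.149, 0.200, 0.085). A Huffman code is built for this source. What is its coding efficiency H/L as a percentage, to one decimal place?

Entropy H = −Σ p log₂ p ≈ 2.6328 bits.
Huffman merges: 3/100+17/200→23/200; 23/200+3/25→47/200; 149/1000+183/1000→83/250; 1/5+233/1000→433/1000; 47/200+83/250→567/1000; 433/1000+567/1000→1. L = 1341/500 ≈ 2.6820.
Efficiency = H/L = 2.6328/2.6820 = 98.2%.

98.2%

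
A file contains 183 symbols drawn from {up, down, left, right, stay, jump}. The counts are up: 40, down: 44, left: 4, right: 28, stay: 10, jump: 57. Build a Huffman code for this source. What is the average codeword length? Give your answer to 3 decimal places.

2.306 bits/symbol

Probabilities are the counts divided by 183.
Repeatedly combine the two least-probable nodes; the expected code length is the sum of the merged weights.
merge 4/183 + 10/183 → 14/183
merge 14/183 + 28/183 → 14/61
merge 40/183 + 14/61 → 82/183
merge 44/183 + 19/61 → 101/183
merge 82/183 + 101/183 → 1
L = 14/183 + 14/61 + 82/183 + 101/183 + 1 = 422/183 ≈ 2.306 bits/symbol.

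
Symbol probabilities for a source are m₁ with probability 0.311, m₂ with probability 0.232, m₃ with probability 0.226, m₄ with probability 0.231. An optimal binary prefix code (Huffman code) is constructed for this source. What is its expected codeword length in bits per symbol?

Repeatedly combine the two least-probable nodes; the expected code length is the sum of the merged weights.
merge 113/500 + 231/1000 → 457/1000
merge 29/125 + 311/1000 → 543/1000
merge 457/1000 + 543/1000 → 1
L = 457/1000 + 543/1000 + 1 = 2 bits/symbol.

2 bits/symbol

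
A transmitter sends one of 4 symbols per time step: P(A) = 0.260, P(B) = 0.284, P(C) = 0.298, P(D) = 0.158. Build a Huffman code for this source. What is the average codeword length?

2 bits/symbol

Repeatedly combine the two least-probable nodes; the expected code length is the sum of the merged weights.
merge 79/500 + 13/50 → 209/500
merge 71/250 + 149/500 → 291/500
merge 209/500 + 291/500 → 1
L = 209/500 + 291/500 + 1 = 2 bits/symbol.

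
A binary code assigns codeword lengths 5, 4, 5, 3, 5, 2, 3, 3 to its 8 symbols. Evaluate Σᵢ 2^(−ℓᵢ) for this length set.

With common denominator 2^5 = 32: Σ 2^(−ℓᵢ) = 1/32 + 2/32 + 1/32 + 4/32 + 1/32 + 8/32 + 4/32 + 4/32 = 25/32 = 0.78125.

0.78125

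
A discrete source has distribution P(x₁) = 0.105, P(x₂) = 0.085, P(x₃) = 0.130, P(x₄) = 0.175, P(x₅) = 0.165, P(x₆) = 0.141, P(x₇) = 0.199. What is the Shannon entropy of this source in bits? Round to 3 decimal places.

H = −Σ pᵢ log₂ pᵢ.
−0.105·log₂(0.105) = 0.3414
−0.085·log₂(0.085) = 0.3023
−0.130·log₂(0.130) = 0.3826
−0.175·log₂(0.175) = 0.4401
−0.165·log₂(0.165) = 0.4289
−0.141·log₂(0.141) = 0.3985
−0.199·log₂(0.199) = 0.4635
Sum ≈ 2.7573 → 2.757 bits.

2.757 bits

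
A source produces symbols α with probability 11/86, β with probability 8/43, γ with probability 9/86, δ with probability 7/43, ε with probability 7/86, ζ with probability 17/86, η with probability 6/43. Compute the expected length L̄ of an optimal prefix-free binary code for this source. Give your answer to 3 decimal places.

Repeatedly combine the two least-probable nodes; the expected code length is the sum of the merged weights.
merge 7/86 + 9/86 → 8/43
merge 11/86 + 6/43 → 23/86
merge 7/43 + 8/43 → 15/43
merge 8/43 + 17/86 → 33/86
merge 23/86 + 15/43 → 53/86
merge 33/86 + 53/86 → 1
L = 8/43 + 23/86 + 15/43 + 33/86 + 53/86 + 1 = 241/86 ≈ 2.802 bits/symbol.

2.802 bits/symbol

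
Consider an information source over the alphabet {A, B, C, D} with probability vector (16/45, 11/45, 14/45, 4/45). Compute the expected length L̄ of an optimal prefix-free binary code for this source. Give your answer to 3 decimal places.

Repeatedly combine the two least-probable nodes; the expected code length is the sum of the merged weights.
merge 4/45 + 11/45 → 1/3
merge 14/45 + 1/3 → 29/45
merge 16/45 + 29/45 → 1
L = 1/3 + 29/45 + 1 = 89/45 ≈ 1.978 bits/symbol.

1.978 bits/symbol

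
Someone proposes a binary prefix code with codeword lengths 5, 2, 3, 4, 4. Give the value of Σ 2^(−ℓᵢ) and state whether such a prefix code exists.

With common denominator 2^5 = 32: Σ 2^(−ℓᵢ) = 1/32 + 8/32 + 4/32 + 2/32 + 2/32 = 17/32 = 0.53125.
Kraft's inequality requires Σ ≤ 1; here Σ = 0.53125 ≤ 1, so such a prefix code exists.

0.53125; yes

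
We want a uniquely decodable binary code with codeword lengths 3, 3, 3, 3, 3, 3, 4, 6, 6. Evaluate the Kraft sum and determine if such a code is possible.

With common denominator 2^6 = 64: Σ 2^(−ℓᵢ) = 8/64 + 8/64 + 8/64 + 8/64 + 8/64 + 8/64 + 4/64 + 1/64 + 1/64 = 54/64 = 0.84375.
Kraft's inequality requires Σ ≤ 1; here Σ = 0.84375 ≤ 1, so such a prefix code exists.

0.84375; yes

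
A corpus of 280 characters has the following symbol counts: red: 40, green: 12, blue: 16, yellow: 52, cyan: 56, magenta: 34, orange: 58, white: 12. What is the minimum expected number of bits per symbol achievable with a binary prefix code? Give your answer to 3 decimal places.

Probabilities are the counts divided by 280.
Repeatedly combine the two least-probable nodes; the expected code length is the sum of the merged weights.
merge 3/70 + 3/70 → 3/35
merge 2/35 + 3/35 → 1/7
merge 17/140 + 1/7 → 37/140
merge 1/7 + 13/70 → 23/70
merge 1/5 + 29/140 → 57/140
merge 37/140 + 23/70 → 83/140
merge 57/140 + 83/140 → 1
L = 3/35 + 1/7 + 37/140 + 23/70 + 57/140 + 83/140 + 1 = 79/28 ≈ 2.821 bits/symbol.

2.821 bits/symbol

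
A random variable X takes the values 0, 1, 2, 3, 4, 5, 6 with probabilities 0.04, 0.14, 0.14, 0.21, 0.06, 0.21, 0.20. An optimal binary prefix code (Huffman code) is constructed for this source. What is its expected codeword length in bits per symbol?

2.68 bits/symbol

Repeatedly combine the two least-probable nodes; the expected code length is the sum of the merged weights.
merge 1/25 + 3/50 → 1/10
merge 1/10 + 7/50 → 6/25
merge 7/50 + 1/5 → 17/50
merge 21/100 + 21/100 → 21/50
merge 6/25 + 17/50 → 29/50
merge 21/50 + 29/50 → 1
L = 1/10 + 6/25 + 17/50 + 21/50 + 29/50 + 1 = 67/25 = 2.68 bits/symbol.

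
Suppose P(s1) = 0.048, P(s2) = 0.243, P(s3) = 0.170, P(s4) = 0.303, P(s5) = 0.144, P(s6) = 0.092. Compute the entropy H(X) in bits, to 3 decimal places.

2.382 bits

H = −Σ pᵢ log₂ pᵢ.
−0.048·log₂(0.048) = 0.2103
−0.243·log₂(0.243) = 0.4960
−0.170·log₂(0.170) = 0.4346
−0.303·log₂(0.303) = 0.5220
−0.144·log₂(0.144) = 0.4026
−0.092·log₂(0.092) = 0.3167
Sum ≈ 2.3821 → 2.382 bits.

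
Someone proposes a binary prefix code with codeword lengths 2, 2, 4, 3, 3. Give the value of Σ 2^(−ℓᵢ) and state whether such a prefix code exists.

0.8125; yes

With common denominator 2^4 = 16: Σ 2^(−ℓᵢ) = 4/16 + 4/16 + 1/16 + 2/16 + 2/16 = 13/16 = 0.8125.
Kraft's inequality requires Σ ≤ 1; here Σ = 0.8125 ≤ 1, so such a prefix code exists.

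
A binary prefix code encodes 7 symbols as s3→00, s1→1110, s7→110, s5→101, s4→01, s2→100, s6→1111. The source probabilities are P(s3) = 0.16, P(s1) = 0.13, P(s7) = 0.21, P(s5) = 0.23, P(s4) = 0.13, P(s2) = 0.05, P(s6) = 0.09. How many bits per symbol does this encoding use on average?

2.93 bits/symbol

L̄ = Σ pᵢ·ℓᵢ = 0.16·2 + 0.13·4 + 0.21·3 + 0.23·3 + 0.13·2 + 0.05·3 + 0.09·4 = 2.93 bits/symbol.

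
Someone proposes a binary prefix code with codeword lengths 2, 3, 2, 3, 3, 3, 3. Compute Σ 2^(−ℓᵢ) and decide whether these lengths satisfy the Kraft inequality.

With common denominator 2^3 = 8: Σ 2^(−ℓᵢ) = 2/8 + 1/8 + 2/8 + 1/8 + 1/8 + 1/8 + 1/8 = 9/8 = 1.125.
Kraft's inequality requires Σ ≤ 1; here Σ = 1.125 > 1, so no such prefix code exists.

1.125; no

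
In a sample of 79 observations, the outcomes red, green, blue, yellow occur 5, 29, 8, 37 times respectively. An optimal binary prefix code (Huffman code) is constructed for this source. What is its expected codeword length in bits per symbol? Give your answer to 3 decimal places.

1.696 bits/symbol

Probabilities are the counts divided by 79.
Repeatedly combine the two least-probable nodes; the expected code length is the sum of the merged weights.
merge 5/79 + 8/79 → 13/79
merge 13/79 + 29/79 → 42/79
merge 37/79 + 42/79 → 1
L = 13/79 + 42/79 + 1 = 134/79 ≈ 1.696 bits/symbol.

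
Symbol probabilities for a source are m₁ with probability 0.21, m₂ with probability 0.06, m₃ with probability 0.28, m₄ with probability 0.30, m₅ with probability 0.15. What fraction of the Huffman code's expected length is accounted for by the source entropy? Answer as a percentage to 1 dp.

Entropy H = −Σ p log₂ p ≈ 2.1622 bits.
Huffman merges: 3/50+3/20→21/100; 21/100+21/100→21/50; 7/25+3/10→29/50; 21/50+29/50→1. L = 221/100 ≈ 2.2100.
Efficiency = H/L = 2.1622/2.2100 = 97.8%.

97.8%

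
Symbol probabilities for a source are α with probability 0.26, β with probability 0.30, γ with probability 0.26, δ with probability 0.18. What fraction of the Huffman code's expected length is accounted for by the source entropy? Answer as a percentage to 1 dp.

98.8%

Entropy H = −Σ p log₂ p ≈ 1.9770 bits.
Huffman merges: 9/50+13/50→11/25; 13/50+3/10→14/25; 11/25+14/25→1. L = 2 ≈ 2.0000.
Efficiency = H/L = 1.9770/2.0000 = 98.8%.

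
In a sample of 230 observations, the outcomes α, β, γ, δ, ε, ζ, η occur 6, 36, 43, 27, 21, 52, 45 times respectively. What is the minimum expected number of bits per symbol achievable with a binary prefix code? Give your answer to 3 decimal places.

Probabilities are the counts divided by 230.
Repeatedly combine the two least-probable nodes; the expected code length is the sum of the merged weights.
merge 3/115 + 21/230 → 27/230
merge 27/230 + 27/230 → 27/115
merge 18/115 + 43/230 → 79/230
merge 9/46 + 26/115 → 97/230
merge 27/115 + 79/230 → 133/230
merge 97/230 + 133/230 → 1
L = 27/230 + 27/115 + 79/230 + 97/230 + 133/230 + 1 = 62/23 ≈ 2.696 bits/symbol.

2.696 bits/symbol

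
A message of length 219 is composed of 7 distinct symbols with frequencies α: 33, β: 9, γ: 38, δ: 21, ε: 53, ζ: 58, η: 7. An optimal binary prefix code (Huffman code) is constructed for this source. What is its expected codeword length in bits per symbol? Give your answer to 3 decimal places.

Probabilities are the counts divided by 219.
Repeatedly combine the two least-probable nodes; the expected code length is the sum of the merged weights.
merge 7/219 + 3/73 → 16/219
merge 16/219 + 7/73 → 37/219
merge 11/73 + 37/219 → 70/219
merge 38/219 + 53/219 → 91/219
merge 58/219 + 70/219 → 128/219
merge 91/219 + 128/219 → 1
L = 16/219 + 37/219 + 70/219 + 91/219 + 128/219 + 1 = 187/73 ≈ 2.562 bits/symbol.

2.562 bits/symbol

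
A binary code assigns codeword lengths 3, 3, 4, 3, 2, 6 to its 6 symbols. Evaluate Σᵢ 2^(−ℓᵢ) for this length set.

0.703125

With common denominator 2^6 = 64: Σ 2^(−ℓᵢ) = 8/64 + 8/64 + 4/64 + 8/64 + 16/64 + 1/64 = 45/64 = 0.703125.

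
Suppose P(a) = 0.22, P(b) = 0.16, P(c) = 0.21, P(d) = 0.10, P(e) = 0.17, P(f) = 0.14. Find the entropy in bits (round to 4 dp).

2.5403 bits

H = −Σ pᵢ log₂ pᵢ.
−0.22·log₂(0.22) = 0.4806
−0.16·log₂(0.16) = 0.4230
−0.21·log₂(0.21) = 0.4728
−0.10·log₂(0.10) = 0.3322
−0.17·log₂(0.17) = 0.4346
−0.14·log₂(0.14) = 0.3971
Sum ≈ 2.5403 → 2.5403 bits.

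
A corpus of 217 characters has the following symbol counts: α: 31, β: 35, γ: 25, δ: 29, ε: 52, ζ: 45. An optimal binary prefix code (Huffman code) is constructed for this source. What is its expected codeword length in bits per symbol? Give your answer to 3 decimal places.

Probabilities are the counts divided by 217.
Repeatedly combine the two least-probable nodes; the expected code length is the sum of the merged weights.
merge 25/217 + 29/217 → 54/217
merge 1/7 + 5/31 → 66/217
merge 45/217 + 52/217 → 97/217
merge 54/217 + 66/217 → 120/217
merge 97/217 + 120/217 → 1
L = 54/217 + 66/217 + 97/217 + 120/217 + 1 = 554/217 ≈ 2.553 bits/symbol.

2.553 bits/symbol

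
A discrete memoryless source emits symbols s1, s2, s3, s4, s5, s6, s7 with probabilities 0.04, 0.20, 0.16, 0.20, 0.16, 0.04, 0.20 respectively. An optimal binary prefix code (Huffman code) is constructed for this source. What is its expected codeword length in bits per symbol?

Repeatedly combine the two least-probable nodes; the expected code length is the sum of the merged weights.
merge 1/25 + 1/25 → 2/25
merge 2/25 + 4/25 → 6/25
merge 4/25 + 1/5 → 9/25
merge 1/5 + 1/5 → 2/5
merge 6/25 + 9/25 → 3/5
merge 2/5 + 3/5 → 1
L = 2/25 + 6/25 + 9/25 + 2/5 + 3/5 + 1 = 67/25 = 2.68 bits/symbol.

2.68 bits/symbol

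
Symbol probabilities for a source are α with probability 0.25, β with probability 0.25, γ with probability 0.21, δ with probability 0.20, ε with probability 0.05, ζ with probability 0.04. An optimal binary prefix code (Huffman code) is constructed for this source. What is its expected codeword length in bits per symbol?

2.38 bits/symbol

Repeatedly combine the two least-probable nodes; the expected code length is the sum of the merged weights.
merge 1/25 + 1/20 → 9/100
merge 9/100 + 1/5 → 29/100
merge 21/100 + 1/4 → 23/50
merge 1/4 + 29/100 → 27/50
merge 23/50 + 27/50 → 1
L = 9/100 + 29/100 + 23/50 + 27/50 + 1 = 119/50 = 2.38 bits/symbol.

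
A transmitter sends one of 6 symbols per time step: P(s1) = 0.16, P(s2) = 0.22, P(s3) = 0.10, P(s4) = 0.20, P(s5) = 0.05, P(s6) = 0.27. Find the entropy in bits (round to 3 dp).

2.426 bits

H = −Σ pᵢ log₂ pᵢ.
−0.16·log₂(0.16) = 0.4230
−0.22·log₂(0.22) = 0.4806
−0.10·log₂(0.10) = 0.3322
−0.20·log₂(0.20) = 0.4644
−0.05·log₂(0.05) = 0.2161
−0.27·log₂(0.27) = 0.5100
Sum ≈ 2.4263 → 2.426 bits.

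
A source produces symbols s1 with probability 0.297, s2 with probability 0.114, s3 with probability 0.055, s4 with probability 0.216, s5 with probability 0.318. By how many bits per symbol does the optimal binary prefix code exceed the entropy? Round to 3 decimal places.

Entropy H = −Σ p log₂ p ≈ 2.1107 bits.
Huffman merges: 11/200+57/500→169/1000; 169/1000+27/125→77/200; 297/1000+159/500→123/200; 77/200+123/200→1. L = 2169/1000 ≈ 2.1690.
L − H = 2.1690 − 2.1107 = 0.058 bits.

0.058 bits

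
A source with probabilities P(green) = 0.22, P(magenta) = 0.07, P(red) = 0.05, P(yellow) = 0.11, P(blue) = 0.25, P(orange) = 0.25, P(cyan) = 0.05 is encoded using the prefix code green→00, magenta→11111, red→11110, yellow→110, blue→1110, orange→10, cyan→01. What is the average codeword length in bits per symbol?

L̄ = Σ pᵢ·ℓᵢ = 0.22·2 + 0.07·5 + 0.05·5 + 0.11·3 + 0.25·4 + 0.25·2 + 0.05·2 = 2.97 bits/symbol.

2.97 bits/symbol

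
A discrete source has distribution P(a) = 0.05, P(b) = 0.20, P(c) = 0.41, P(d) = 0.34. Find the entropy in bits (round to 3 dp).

1.737 bits

H = −Σ pᵢ log₂ pᵢ.
−0.05·log₂(0.05) = 0.2161
−0.20·log₂(0.20) = 0.4644
−0.41·log₂(0.41) = 0.5274
−0.34·log₂(0.34) = 0.5292
Sum ≈ 1.7370 → 1.737 bits.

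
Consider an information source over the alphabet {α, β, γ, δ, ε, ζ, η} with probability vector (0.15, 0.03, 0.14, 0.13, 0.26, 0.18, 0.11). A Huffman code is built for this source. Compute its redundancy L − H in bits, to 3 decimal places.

0.057 bits

Entropy H = −Σ p log₂ p ≈ 2.6429 bits.
Huffman merges: 3/100+11/100→7/50; 13/100+7/50→27/100; 7/50+3/20→29/100; 9/50+13/50→11/25; 27/100+29/100→14/25; 11/25+14/25→1. L = 27/10 ≈ 2.7000.
L − H = 2.7000 − 2.6429 = 0.057 bits.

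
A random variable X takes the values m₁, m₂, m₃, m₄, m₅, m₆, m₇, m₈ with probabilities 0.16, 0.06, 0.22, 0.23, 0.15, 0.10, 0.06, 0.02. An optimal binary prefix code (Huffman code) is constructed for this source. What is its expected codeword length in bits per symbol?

Repeatedly combine the two least-probable nodes; the expected code length is the sum of the merged weights.
merge 1/50 + 3/50 → 2/25
merge 3/50 + 2/25 → 7/50
merge 1/10 + 7/50 → 6/25
merge 3/20 + 4/25 → 31/100
merge 11/50 + 23/100 → 9/20
merge 6/25 + 31/100 → 11/20
merge 9/20 + 11/20 → 1
L = 2/25 + 7/50 + 6/25 + 31/100 + 9/20 + 11/20 + 1 = 277/100 = 2.77 bits/symbol.

2.77 bits/symbol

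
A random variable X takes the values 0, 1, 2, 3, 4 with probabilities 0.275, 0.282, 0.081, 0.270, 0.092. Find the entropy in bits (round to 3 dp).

H = −Σ pᵢ log₂ pᵢ.
−0.275·log₂(0.275) = 0.5122
−0.282·log₂(0.282) = 0.5150
−0.081·log₂(0.081) = 0.2937
−0.270·log₂(0.270) = 0.5100
−0.092·log₂(0.092) = 0.3167
Sum ≈ 2.1476 → 2.148 bits.

2.148 bits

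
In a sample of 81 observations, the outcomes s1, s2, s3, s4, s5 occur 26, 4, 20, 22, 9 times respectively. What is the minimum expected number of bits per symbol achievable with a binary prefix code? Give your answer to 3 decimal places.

Probabilities are the counts divided by 81.
Repeatedly combine the two least-probable nodes; the expected code length is the sum of the merged weights.
merge 4/81 + 1/9 → 13/81
merge 13/81 + 20/81 → 11/27
merge 22/81 + 26/81 → 16/27
merge 11/27 + 16/27 → 1
L = 13/81 + 11/27 + 16/27 + 1 = 175/81 ≈ 2.160 bits/symbol.

2.160 bits/symbol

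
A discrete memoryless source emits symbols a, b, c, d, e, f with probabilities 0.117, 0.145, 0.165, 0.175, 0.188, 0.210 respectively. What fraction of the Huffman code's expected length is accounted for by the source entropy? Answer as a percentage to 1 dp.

Entropy H = −Σ p log₂ p ≈ 2.5612 bits.
Huffman merges: 117/1000+29/200→131/500; 33/200+7/40→17/50; 47/250+21/100→199/500; 131/500+17/50→301/500; 199/500+301/500→1. L = 1301/500 ≈ 2.6020.
Efficiency = H/L = 2.5612/2.6020 = 98.4%.

98.4%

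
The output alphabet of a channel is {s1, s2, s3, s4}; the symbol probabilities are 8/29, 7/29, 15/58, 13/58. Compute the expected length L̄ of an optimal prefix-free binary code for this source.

Repeatedly combine the two least-probable nodes; the expected code length is the sum of the merged weights.
merge 13/58 + 7/29 → 27/58
merge 15/58 + 8/29 → 31/58
merge 27/58 + 31/58 → 1
L = 27/58 + 31/58 + 1 = 2 bits/symbol.

2 bits/symbol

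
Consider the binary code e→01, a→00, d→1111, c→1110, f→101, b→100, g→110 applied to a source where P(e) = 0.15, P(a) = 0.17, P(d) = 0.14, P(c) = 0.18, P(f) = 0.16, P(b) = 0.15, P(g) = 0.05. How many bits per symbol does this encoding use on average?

L̄ = Σ pᵢ·ℓᵢ = 0.15·2 + 0.17·2 + 0.14·4 + 0.18·4 + 0.16·3 + 0.15·3 + 0.05·3 = 3 bits/symbol.

3 bits/symbol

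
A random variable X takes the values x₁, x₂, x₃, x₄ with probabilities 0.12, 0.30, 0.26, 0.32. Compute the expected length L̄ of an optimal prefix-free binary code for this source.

2 bits/symbol

Repeatedly combine the two least-probable nodes; the expected code length is the sum of the merged weights.
merge 3/25 + 13/50 → 19/50
merge 3/10 + 8/25 → 31/50
merge 19/50 + 31/50 → 1
L = 19/50 + 31/50 + 1 = 2 bits/symbol.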